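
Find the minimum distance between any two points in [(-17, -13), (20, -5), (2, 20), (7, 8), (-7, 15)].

Computing all pairwise distances among 5 points:

d((-17, -13), (20, -5)) = 37.855
d((-17, -13), (2, 20)) = 38.0789
d((-17, -13), (7, 8)) = 31.8904
d((-17, -13), (-7, 15)) = 29.7321
d((20, -5), (2, 20)) = 30.8058
d((20, -5), (7, 8)) = 18.3848
d((20, -5), (-7, 15)) = 33.6006
d((2, 20), (7, 8)) = 13.0
d((2, 20), (-7, 15)) = 10.2956 <-- minimum
d((7, 8), (-7, 15)) = 15.6525

Closest pair: (2, 20) and (-7, 15) with distance 10.2956

The closest pair is (2, 20) and (-7, 15) with Euclidean distance 10.2956. For 5 points, brute-force pairwise comparison is shown above. For large n, the divide-and-conquer algorithm (sort by x, recurse on halves, check the dividing strip) achieves O(n log n).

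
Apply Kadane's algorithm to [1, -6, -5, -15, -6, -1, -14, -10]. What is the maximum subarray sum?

Using Kadane's algorithm on [1, -6, -5, -15, -6, -1, -14, -10]:

Scanning through the array:
Position 1 (value -6): max_ending_here = -5, max_so_far = 1
Position 2 (value -5): max_ending_here = -5, max_so_far = 1
Position 3 (value -15): max_ending_here = -15, max_so_far = 1
Position 4 (value -6): max_ending_here = -6, max_so_far = 1
Position 5 (value -1): max_ending_here = -1, max_so_far = 1
Position 6 (value -14): max_ending_here = -14, max_so_far = 1
Position 7 (value -10): max_ending_here = -10, max_so_far = 1

Maximum subarray: [1]
Maximum sum: 1

The maximum subarray is [1] with sum 1. This subarray runs from index 0 to index 0.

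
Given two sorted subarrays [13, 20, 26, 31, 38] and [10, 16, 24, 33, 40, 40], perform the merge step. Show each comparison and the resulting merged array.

Merging process:

Compare 13 vs 10: take 10 from right. Merged: [10]
Compare 13 vs 16: take 13 from left. Merged: [10, 13]
Compare 20 vs 16: take 16 from right. Merged: [10, 13, 16]
Compare 20 vs 24: take 20 from left. Merged: [10, 13, 16, 20]
Compare 26 vs 24: take 24 from right. Merged: [10, 13, 16, 20, 24]
Compare 26 vs 33: take 26 from left. Merged: [10, 13, 16, 20, 24, 26]
Compare 31 vs 33: take 31 from left. Merged: [10, 13, 16, 20, 24, 26, 31]
Compare 38 vs 33: take 33 from right. Merged: [10, 13, 16, 20, 24, 26, 31, 33]
Compare 38 vs 40: take 38 from left. Merged: [10, 13, 16, 20, 24, 26, 31, 33, 38]
Append remaining from right: [40, 40]. Merged: [10, 13, 16, 20, 24, 26, 31, 33, 38, 40, 40]

Final merged array: [10, 13, 16, 20, 24, 26, 31, 33, 38, 40, 40]
Total comparisons: 9

The merged array is [10, 13, 16, 20, 24, 26, 31, 33, 38, 40, 40], requiring 9 comparisons. The merge step runs in O(n) time where n is the total number of elements.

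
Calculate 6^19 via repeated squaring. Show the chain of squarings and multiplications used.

Computing 6^19 by squaring (build up from 6^1; each line after the first costs one multiplication):

6^1 = 6
6^2 = (6^1)^2 = 6^2 = 36
6^4 = (6^2)^2 = 36^2 = 1296
6^8 = (6^4)^2 = 1296^2 = 1679616
6^9 = 6 * 6^8 = 6 * 1679616 = 10077696
6^18 = (6^9)^2 = 10077696^2 = 101559956668416
6^19 = 6 * 6^18 = 6 * 101559956668416 = 609359740010496

Result: 609359740010496
Multiplications needed: 6 (6 lines after 6^1)

6^19 = 609359740010496. Using exponentiation by squaring, this requires 6 multiplications. The key idea: if the exponent is even, square the half-power; if odd, multiply by the base once.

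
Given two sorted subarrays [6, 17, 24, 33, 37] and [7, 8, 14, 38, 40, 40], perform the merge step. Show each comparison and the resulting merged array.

Merging process:

Compare 6 vs 7: take 6 from left. Merged: [6]
Compare 17 vs 7: take 7 from right. Merged: [6, 7]
Compare 17 vs 8: take 8 from right. Merged: [6, 7, 8]
Compare 17 vs 14: take 14 from right. Merged: [6, 7, 8, 14]
Compare 17 vs 38: take 17 from left. Merged: [6, 7, 8, 14, 17]
Compare 24 vs 38: take 24 from left. Merged: [6, 7, 8, 14, 17, 24]
Compare 33 vs 38: take 33 from left. Merged: [6, 7, 8, 14, 17, 24, 33]
Compare 37 vs 38: take 37 from left. Merged: [6, 7, 8, 14, 17, 24, 33, 37]
Append remaining from right: [38, 40, 40]. Merged: [6, 7, 8, 14, 17, 24, 33, 37, 38, 40, 40]

Final merged array: [6, 7, 8, 14, 17, 24, 33, 37, 38, 40, 40]
Total comparisons: 8

The merged array is [6, 7, 8, 14, 17, 24, 33, 37, 38, 40, 40], requiring 8 comparisons. The merge step runs in O(n) time where n is the total number of elements.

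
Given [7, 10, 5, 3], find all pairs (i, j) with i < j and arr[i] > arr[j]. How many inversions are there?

Finding inversions in [7, 10, 5, 3]:

(0, 2): arr[0]=7 > arr[2]=5
(0, 3): arr[0]=7 > arr[3]=3
(1, 2): arr[1]=10 > arr[2]=5
(1, 3): arr[1]=10 > arr[3]=3
(2, 3): arr[2]=5 > arr[3]=3

Total inversions: 5

The array has 5 inversion(s): (0,2), (0,3), (1,2), (1,3), (2,3). Each pair (i,j) satisfies i < j and arr[i] > arr[j].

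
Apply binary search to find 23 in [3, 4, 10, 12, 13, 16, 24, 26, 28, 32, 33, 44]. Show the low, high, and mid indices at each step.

Binary search for 23 in [3, 4, 10, 12, 13, 16, 24, 26, 28, 32, 33, 44]:

lo=0, hi=11, mid=5, arr[mid]=16 -> 16 < 23, search right half
lo=6, hi=11, mid=8, arr[mid]=28 -> 28 > 23, search left half
lo=6, hi=7, mid=6, arr[mid]=24 -> 24 > 23, search left half
lo=6 > hi=5, target 23 not found

Binary search determines that 23 is not in the array after 3 comparisons. The search space was exhausted without finding the target.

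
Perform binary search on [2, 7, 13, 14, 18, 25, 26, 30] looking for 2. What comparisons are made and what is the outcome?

Binary search for 2 in [2, 7, 13, 14, 18, 25, 26, 30]:

lo=0, hi=7, mid=3, arr[mid]=14 -> 14 > 2, search left half
lo=0, hi=2, mid=1, arr[mid]=7 -> 7 > 2, search left half
lo=0, hi=0, mid=0, arr[mid]=2 -> Found target at index 0!

Binary search finds 2 at index 0 after 3 comparisons. The search repeatedly halves the search space by comparing with the middle element.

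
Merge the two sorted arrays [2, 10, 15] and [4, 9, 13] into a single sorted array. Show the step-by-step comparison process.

Merging process:

Compare 2 vs 4: take 2 from left. Merged: [2]
Compare 10 vs 4: take 4 from right. Merged: [2, 4]
Compare 10 vs 9: take 9 from right. Merged: [2, 4, 9]
Compare 10 vs 13: take 10 from left. Merged: [2, 4, 9, 10]
Compare 15 vs 13: take 13 from right. Merged: [2, 4, 9, 10, 13]
Append remaining from left: [15]. Merged: [2, 4, 9, 10, 13, 15]

Final merged array: [2, 4, 9, 10, 13, 15]
Total comparisons: 5

The merged array is [2, 4, 9, 10, 13, 15], requiring 5 comparisons. The merge step runs in O(n) time where n is the total number of elements.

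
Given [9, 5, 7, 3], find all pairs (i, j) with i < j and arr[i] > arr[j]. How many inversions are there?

Finding inversions in [9, 5, 7, 3]:

(0, 1): arr[0]=9 > arr[1]=5
(0, 2): arr[0]=9 > arr[2]=7
(0, 3): arr[0]=9 > arr[3]=3
(1, 3): arr[1]=5 > arr[3]=3
(2, 3): arr[2]=7 > arr[3]=3

Total inversions: 5

The array has 5 inversion(s): (0,1), (0,2), (0,3), (1,3), (2,3). Each pair (i,j) satisfies i < j and arr[i] > arr[j].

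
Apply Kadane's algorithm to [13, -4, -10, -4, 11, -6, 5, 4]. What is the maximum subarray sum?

Using Kadane's algorithm on [13, -4, -10, -4, 11, -6, 5, 4]:

Scanning through the array:
Position 1 (value -4): max_ending_here = 9, max_so_far = 13
Position 2 (value -10): max_ending_here = -1, max_so_far = 13
Position 3 (value -4): max_ending_here = -4, max_so_far = 13
Position 4 (value 11): max_ending_here = 11, max_so_far = 13
Position 5 (value -6): max_ending_here = 5, max_so_far = 13
Position 6 (value 5): max_ending_here = 10, max_so_far = 13
Position 7 (value 4): max_ending_here = 14, max_so_far = 14

Maximum subarray: [11, -6, 5, 4]
Maximum sum: 14

The maximum subarray is [11, -6, 5, 4] with sum 14. This subarray runs from index 4 to index 7.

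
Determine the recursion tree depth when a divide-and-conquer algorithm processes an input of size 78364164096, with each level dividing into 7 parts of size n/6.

For divide and conquer with division factor 6:

Problem sizes at each level:
Level 0: 78364164096
Level 1: 13060694016
Level 2: 2176782336
Level 3: 362797056
Level 4: 60466176
Level 5: 10077696
Level 6: 1679616
Level 7: 279936
Level 8: 46656
Level 9: 7776
Level 10: 1296
Level 11: 216
Level 12: 36
Level 13: 6
Level 14: 1

The root is level 0 and the size-1 base case is level 14 (the tree spans levels 0 through 14, i.e. 15 levels counting the root), so the depth is the number of divisions: log_6(78364164096) = 14

The recursion tree depth is log_6(78364164096) = 14. At each level, the problem size is divided by 6, so it takes 14 divisions to reduce to a base case of size 1. The algorithm makes 7 recursive calls at each level.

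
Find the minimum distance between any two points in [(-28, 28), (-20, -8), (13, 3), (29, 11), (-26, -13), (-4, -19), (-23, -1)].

Computing all pairwise distances among 7 points:

d((-28, 28), (-20, -8)) = 36.8782
d((-28, 28), (13, 3)) = 48.0208
d((-28, 28), (29, 11)) = 59.4811
d((-28, 28), (-26, -13)) = 41.0488
d((-28, 28), (-4, -19)) = 52.7731
d((-28, 28), (-23, -1)) = 29.4279
d((-20, -8), (13, 3)) = 34.7851
d((-20, -8), (29, 11)) = 52.5547
d((-20, -8), (-26, -13)) = 7.8102
d((-20, -8), (-4, -19)) = 19.4165
d((-20, -8), (-23, -1)) = 7.6158 <-- minimum
d((13, 3), (29, 11)) = 17.8885
d((13, 3), (-26, -13)) = 42.1545
d((13, 3), (-4, -19)) = 27.8029
d((13, 3), (-23, -1)) = 36.2215
d((29, 11), (-26, -13)) = 60.0083
d((29, 11), (-4, -19)) = 44.5982
d((29, 11), (-23, -1)) = 53.3667
d((-26, -13), (-4, -19)) = 22.8035
d((-26, -13), (-23, -1)) = 12.3693
d((-4, -19), (-23, -1)) = 26.1725

Closest pair: (-20, -8) and (-23, -1) with distance 7.6158

The closest pair is (-20, -8) and (-23, -1) with Euclidean distance 7.6158. For 7 points, brute-force pairwise comparison is shown above. For large n, the divide-and-conquer algorithm (sort by x, recurse on halves, check the dividing strip) achieves O(n log n).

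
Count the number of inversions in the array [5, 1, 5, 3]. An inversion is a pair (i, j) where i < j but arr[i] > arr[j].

Finding inversions in [5, 1, 5, 3]:

(0, 1): arr[0]=5 > arr[1]=1
(0, 3): arr[0]=5 > arr[3]=3
(2, 3): arr[2]=5 > arr[3]=3

Total inversions: 3

The array has 3 inversion(s): (0,1), (0,3), (2,3). Each pair (i,j) satisfies i < j and arr[i] > arr[j].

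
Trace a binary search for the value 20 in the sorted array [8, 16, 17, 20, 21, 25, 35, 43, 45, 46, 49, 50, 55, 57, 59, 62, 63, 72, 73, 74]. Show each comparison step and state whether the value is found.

Binary search for 20 in [8, 16, 17, 20, 21, 25, 35, 43, 45, 46, 49, 50, 55, 57, 59, 62, 63, 72, 73, 74]:

lo=0, hi=19, mid=9, arr[mid]=46 -> 46 > 20, search left half
lo=0, hi=8, mid=4, arr[mid]=21 -> 21 > 20, search left half
lo=0, hi=3, mid=1, arr[mid]=16 -> 16 < 20, search right half
lo=2, hi=3, mid=2, arr[mid]=17 -> 17 < 20, search right half
lo=3, hi=3, mid=3, arr[mid]=20 -> Found target at index 3!

Binary search finds 20 at index 3 after 5 comparisons. The search repeatedly halves the search space by comparing with the middle element.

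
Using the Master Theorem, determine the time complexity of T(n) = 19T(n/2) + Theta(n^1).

Master Theorem for T(n) = 19T(n/2) + O(n^1):

a = 19, b = 2, c = 1
log_b(a) = log_2(19) = 4.2479

Case 1: c = 1 < log_2(19) = 4.2479
T(n) = O(n^(log_2 19))

For T(n) = 19T(n/2) + O(n^1): log_2(19) = 4.2479. This is Case 1 of the Master Theorem (c < log_b(a), work dominated by leaves), giving O(n^(log_2 19)).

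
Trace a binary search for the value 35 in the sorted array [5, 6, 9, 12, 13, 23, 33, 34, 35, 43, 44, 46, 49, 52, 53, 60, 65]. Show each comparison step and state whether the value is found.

Binary search for 35 in [5, 6, 9, 12, 13, 23, 33, 34, 35, 43, 44, 46, 49, 52, 53, 60, 65]:

lo=0, hi=16, mid=8, arr[mid]=35 -> Found target at index 8!

Binary search finds 35 at index 8 after 1 comparisons. The search repeatedly halves the search space by comparing with the middle element.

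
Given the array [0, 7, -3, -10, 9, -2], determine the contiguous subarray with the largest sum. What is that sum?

Using Kadane's algorithm on [0, 7, -3, -10, 9, -2]:

Scanning through the array:
Position 1 (value 7): max_ending_here = 7, max_so_far = 7
Position 2 (value -3): max_ending_here = 4, max_so_far = 7
Position 3 (value -10): max_ending_here = -6, max_so_far = 7
Position 4 (value 9): max_ending_here = 9, max_so_far = 9
Position 5 (value -2): max_ending_here = 7, max_so_far = 9

Maximum subarray: [9]
Maximum sum: 9

The maximum subarray is [9] with sum 9. This subarray runs from index 4 to index 4.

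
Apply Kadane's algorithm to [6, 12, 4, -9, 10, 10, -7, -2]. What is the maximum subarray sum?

Using Kadane's algorithm on [6, 12, 4, -9, 10, 10, -7, -2]:

Scanning through the array:
Position 1 (value 12): max_ending_here = 18, max_so_far = 18
Position 2 (value 4): max_ending_here = 22, max_so_far = 22
Position 3 (value -9): max_ending_here = 13, max_so_far = 22
Position 4 (value 10): max_ending_here = 23, max_so_far = 23
Position 5 (value 10): max_ending_here = 33, max_so_far = 33
Position 6 (value -7): max_ending_here = 26, max_so_far = 33
Position 7 (value -2): max_ending_here = 24, max_so_far = 33

Maximum subarray: [6, 12, 4, -9, 10, 10]
Maximum sum: 33

The maximum subarray is [6, 12, 4, -9, 10, 10] with sum 33. This subarray runs from index 0 to index 5.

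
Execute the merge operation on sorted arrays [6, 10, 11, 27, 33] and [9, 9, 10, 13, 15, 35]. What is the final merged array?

Merging process:

Compare 6 vs 9: take 6 from left. Merged: [6]
Compare 10 vs 9: take 9 from right. Merged: [6, 9]
Compare 10 vs 9: take 9 from right. Merged: [6, 9, 9]
Compare 10 vs 10: take 10 from left. Merged: [6, 9, 9, 10]
Compare 11 vs 10: take 10 from right. Merged: [6, 9, 9, 10, 10]
Compare 11 vs 13: take 11 from left. Merged: [6, 9, 9, 10, 10, 11]
Compare 27 vs 13: take 13 from right. Merged: [6, 9, 9, 10, 10, 11, 13]
Compare 27 vs 15: take 15 from right. Merged: [6, 9, 9, 10, 10, 11, 13, 15]
Compare 27 vs 35: take 27 from left. Merged: [6, 9, 9, 10, 10, 11, 13, 15, 27]
Compare 33 vs 35: take 33 from left. Merged: [6, 9, 9, 10, 10, 11, 13, 15, 27, 33]
Append remaining from right: [35]. Merged: [6, 9, 9, 10, 10, 11, 13, 15, 27, 33, 35]

Final merged array: [6, 9, 9, 10, 10, 11, 13, 15, 27, 33, 35]
Total comparisons: 10

The merged array is [6, 9, 9, 10, 10, 11, 13, 15, 27, 33, 35], requiring 10 comparisons. The merge step runs in O(n) time where n is the total number of elements.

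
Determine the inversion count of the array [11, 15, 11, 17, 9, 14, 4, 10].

Finding inversions in [11, 15, 11, 17, 9, 14, 4, 10]:

(0, 4): arr[0]=11 > arr[4]=9
(0, 6): arr[0]=11 > arr[6]=4
(0, 7): arr[0]=11 > arr[7]=10
(1, 2): arr[1]=15 > arr[2]=11
(1, 4): arr[1]=15 > arr[4]=9
(1, 5): arr[1]=15 > arr[5]=14
(1, 6): arr[1]=15 > arr[6]=4
(1, 7): arr[1]=15 > arr[7]=10
(2, 4): arr[2]=11 > arr[4]=9
(2, 6): arr[2]=11 > arr[6]=4
(2, 7): arr[2]=11 > arr[7]=10
(3, 4): arr[3]=17 > arr[4]=9
(3, 5): arr[3]=17 > arr[5]=14
(3, 6): arr[3]=17 > arr[6]=4
(3, 7): arr[3]=17 > arr[7]=10
(4, 6): arr[4]=9 > arr[6]=4
(5, 6): arr[5]=14 > arr[6]=4
(5, 7): arr[5]=14 > arr[7]=10

Total inversions: 18

The array has 18 inversion(s): (0,4), (0,6), (0,7), (1,2), (1,4), (1,5), (1,6), (1,7), (2,4), (2,6), (2,7), (3,4), (3,5), (3,6), (3,7), (4,6), (5,6), (5,7). Each pair (i,j) satisfies i < j and arr[i] > arr[j].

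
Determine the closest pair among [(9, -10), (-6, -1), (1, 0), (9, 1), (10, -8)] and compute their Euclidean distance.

Computing all pairwise distances among 5 points:

d((9, -10), (-6, -1)) = 17.4929
d((9, -10), (1, 0)) = 12.8062
d((9, -10), (9, 1)) = 11.0
d((9, -10), (10, -8)) = 2.2361 <-- minimum
d((-6, -1), (1, 0)) = 7.0711
d((-6, -1), (9, 1)) = 15.1327
d((-6, -1), (10, -8)) = 17.4642
d((1, 0), (9, 1)) = 8.0623
d((1, 0), (10, -8)) = 12.0416
d((9, 1), (10, -8)) = 9.0554

Closest pair: (9, -10) and (10, -8) with distance 2.2361

The closest pair is (9, -10) and (10, -8) with Euclidean distance 2.2361. For 5 points, brute-force pairwise comparison is shown above. For large n, the divide-and-conquer algorithm (sort by x, recurse on halves, check the dividing strip) achieves O(n log n).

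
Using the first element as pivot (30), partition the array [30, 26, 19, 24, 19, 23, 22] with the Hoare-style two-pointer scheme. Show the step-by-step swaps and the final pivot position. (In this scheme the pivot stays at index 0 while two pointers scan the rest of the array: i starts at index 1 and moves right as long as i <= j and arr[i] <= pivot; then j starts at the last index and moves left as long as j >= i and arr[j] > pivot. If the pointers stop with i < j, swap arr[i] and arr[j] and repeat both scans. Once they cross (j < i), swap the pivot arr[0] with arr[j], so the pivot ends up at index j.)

Hoare-style two-pointer partition with pivot = 30:

Initial array: [30, 26, 19, 24, 19, 23, 22]

Pointers start at i = 1, j = 6.
i ends at 7, j ends at 6: the pointers have crossed (j < i), so scanning stops.

Swap pivot arr[0] with arr[6] to place pivot at position 6: [22, 26, 19, 24, 19, 23, 30]
Pivot position: 6

After partitioning with pivot 30, the array becomes [22, 26, 19, 24, 19, 23, 30]. The pivot is placed at index 6. All elements to the left of the pivot are <= 30, and all elements to the right are > 30.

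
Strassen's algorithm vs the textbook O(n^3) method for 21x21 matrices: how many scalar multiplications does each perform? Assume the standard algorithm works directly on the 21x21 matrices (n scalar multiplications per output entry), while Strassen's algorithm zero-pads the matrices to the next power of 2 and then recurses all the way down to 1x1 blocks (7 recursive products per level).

Matrix multiplication for 21x21 matrices:

Strassen's algorithm requires power-of-2 dimensions. Pad 21x21 to 32x32 (next power of 2).

Standard algorithm: 21^3 = 9261 multiplications
Strassen's algorithm: 7^(log2(32)) = 7^5 = 16807 multiplications
Difference: 9261 - 16807 = -7546 (Strassen uses MORE here due to padding overhead — for small or just-over-power-of-2 n, padding can outweigh the per-level savings)

Standard: 9261 multiplications (21^3). Strassen: 16807 multiplications (7^5, after padding to 32x32). Strassen reduces 8 recursive multiplications to 7 at each level.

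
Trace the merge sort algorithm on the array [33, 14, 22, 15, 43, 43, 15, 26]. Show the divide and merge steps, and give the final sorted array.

Merge sort trace:

Split: [33, 14, 22, 15, 43, 43, 15, 26] -> [33, 14, 22, 15] and [43, 43, 15, 26]
  Split: [33, 14, 22, 15] -> [33, 14] and [22, 15]
    Split: [33, 14] -> [33] and [14]
    Merge: [33] + [14] -> [14, 33]
    Split: [22, 15] -> [22] and [15]
    Merge: [22] + [15] -> [15, 22]
  Merge: [14, 33] + [15, 22] -> [14, 15, 22, 33]
  Split: [43, 43, 15, 26] -> [43, 43] and [15, 26]
    Split: [43, 43] -> [43] and [43]
    Merge: [43] + [43] -> [43, 43]
    Split: [15, 26] -> [15] and [26]
    Merge: [15] + [26] -> [15, 26]
  Merge: [43, 43] + [15, 26] -> [15, 26, 43, 43]
Merge: [14, 15, 22, 33] + [15, 26, 43, 43] -> [14, 15, 15, 22, 26, 33, 43, 43]

Final sorted array: [14, 15, 15, 22, 26, 33, 43, 43]

The merge sort proceeds by recursively splitting the array and merging sorted halves.
After all merges, the sorted array is [14, 15, 15, 22, 26, 33, 43, 43].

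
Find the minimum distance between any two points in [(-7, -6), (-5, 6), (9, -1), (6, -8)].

Computing all pairwise distances among 4 points:

d((-7, -6), (-5, 6)) = 12.1655
d((-7, -6), (9, -1)) = 16.7631
d((-7, -6), (6, -8)) = 13.1529
d((-5, 6), (9, -1)) = 15.6525
d((-5, 6), (6, -8)) = 17.8045
d((9, -1), (6, -8)) = 7.6158 <-- minimum

Closest pair: (9, -1) and (6, -8) with distance 7.6158

The closest pair is (9, -1) and (6, -8) with Euclidean distance 7.6158. For 4 points, brute-force pairwise comparison is shown above. For large n, the divide-and-conquer algorithm (sort by x, recurse on halves, check the dividing strip) achieves O(n log n).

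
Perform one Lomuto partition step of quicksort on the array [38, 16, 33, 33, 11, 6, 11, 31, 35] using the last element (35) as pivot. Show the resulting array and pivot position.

Lomuto partition with pivot = 35:

Initial array: [38, 16, 33, 33, 11, 6, 11, 31, 35]

arr[0]=38 > 35: no swap
arr[1]=16 <= 35: swap with position 0, array becomes [16, 38, 33, 33, 11, 6, 11, 31, 35]
arr[2]=33 <= 35: swap with position 1, array becomes [16, 33, 38, 33, 11, 6, 11, 31, 35]
arr[3]=33 <= 35: swap with position 2, array becomes [16, 33, 33, 38, 11, 6, 11, 31, 35]
arr[4]=11 <= 35: swap with position 3, array becomes [16, 33, 33, 11, 38, 6, 11, 31, 35]
arr[5]=6 <= 35: swap with position 4, array becomes [16, 33, 33, 11, 6, 38, 11, 31, 35]
arr[6]=11 <= 35: swap with position 5, array becomes [16, 33, 33, 11, 6, 11, 38, 31, 35]
arr[7]=31 <= 35: swap with position 6, array becomes [16, 33, 33, 11, 6, 11, 31, 38, 35]

Place pivot at position 7: [16, 33, 33, 11, 6, 11, 31, 35, 38]
Pivot position: 7

After partitioning with pivot 35, the array becomes [16, 33, 33, 11, 6, 11, 31, 35, 38]. The pivot is placed at index 7. All elements to the left of the pivot are <= 35, and all elements to the right are > 35.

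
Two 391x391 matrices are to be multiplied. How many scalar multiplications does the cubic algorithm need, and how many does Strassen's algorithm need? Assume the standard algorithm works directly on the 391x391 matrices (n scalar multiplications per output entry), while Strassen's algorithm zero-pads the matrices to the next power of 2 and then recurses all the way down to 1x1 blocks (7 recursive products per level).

Matrix multiplication for 391x391 matrices:

Strassen's algorithm requires power-of-2 dimensions. Pad 391x391 to 512x512 (next power of 2).

Standard algorithm: 391^3 = 59776471 multiplications
Strassen's algorithm: 7^(log2(512)) = 7^9 = 40353607 multiplications
Savings: 59776471 - 40353607 = 19422864 multiplications

Standard: 59776471 multiplications (391^3). Strassen: 40353607 multiplications (7^9, after padding to 512x512). Strassen reduces 8 recursive multiplications to 7 at each level.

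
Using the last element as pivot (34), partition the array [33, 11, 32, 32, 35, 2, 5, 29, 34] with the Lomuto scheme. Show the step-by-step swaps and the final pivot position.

Lomuto partition with pivot = 34:

Initial array: [33, 11, 32, 32, 35, 2, 5, 29, 34]

arr[0]=33 <= 34: swap with position 0, array becomes [33, 11, 32, 32, 35, 2, 5, 29, 34]
arr[1]=11 <= 34: swap with position 1, array becomes [33, 11, 32, 32, 35, 2, 5, 29, 34]
arr[2]=32 <= 34: swap with position 2, array becomes [33, 11, 32, 32, 35, 2, 5, 29, 34]
arr[3]=32 <= 34: swap with position 3, array becomes [33, 11, 32, 32, 35, 2, 5, 29, 34]
arr[4]=35 > 34: no swap
arr[5]=2 <= 34: swap with position 4, array becomes [33, 11, 32, 32, 2, 35, 5, 29, 34]
arr[6]=5 <= 34: swap with position 5, array becomes [33, 11, 32, 32, 2, 5, 35, 29, 34]
arr[7]=29 <= 34: swap with position 6, array becomes [33, 11, 32, 32, 2, 5, 29, 35, 34]

Place pivot at position 7: [33, 11, 32, 32, 2, 5, 29, 34, 35]
Pivot position: 7

After partitioning with pivot 34, the array becomes [33, 11, 32, 32, 2, 5, 29, 34, 35]. The pivot is placed at index 7. All elements to the left of the pivot are <= 34, and all elements to the right are > 34.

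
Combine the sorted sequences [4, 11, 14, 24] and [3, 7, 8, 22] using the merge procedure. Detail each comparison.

Merging process:

Compare 4 vs 3: take 3 from right. Merged: [3]
Compare 4 vs 7: take 4 from left. Merged: [3, 4]
Compare 11 vs 7: take 7 from right. Merged: [3, 4, 7]
Compare 11 vs 8: take 8 from right. Merged: [3, 4, 7, 8]
Compare 11 vs 22: take 11 from left. Merged: [3, 4, 7, 8, 11]
Compare 14 vs 22: take 14 from left. Merged: [3, 4, 7, 8, 11, 14]
Compare 24 vs 22: take 22 from right. Merged: [3, 4, 7, 8, 11, 14, 22]
Append remaining from left: [24]. Merged: [3, 4, 7, 8, 11, 14, 22, 24]

Final merged array: [3, 4, 7, 8, 11, 14, 22, 24]
Total comparisons: 7

The merged array is [3, 4, 7, 8, 11, 14, 22, 24], requiring 7 comparisons. The merge step runs in O(n) time where n is the total number of elements.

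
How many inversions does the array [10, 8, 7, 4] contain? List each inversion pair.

Finding inversions in [10, 8, 7, 4]:

(0, 1): arr[0]=10 > arr[1]=8
(0, 2): arr[0]=10 > arr[2]=7
(0, 3): arr[0]=10 > arr[3]=4
(1, 2): arr[1]=8 > arr[2]=7
(1, 3): arr[1]=8 > arr[3]=4
(2, 3): arr[2]=7 > arr[3]=4

Total inversions: 6

The array has 6 inversion(s): (0,1), (0,2), (0,3), (1,2), (1,3), (2,3). Each pair (i,j) satisfies i < j and arr[i] > arr[j].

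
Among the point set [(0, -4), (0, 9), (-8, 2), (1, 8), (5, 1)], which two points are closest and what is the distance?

Computing all pairwise distances among 5 points:

d((0, -4), (0, 9)) = 13.0
d((0, -4), (-8, 2)) = 10.0
d((0, -4), (1, 8)) = 12.0416
d((0, -4), (5, 1)) = 7.0711
d((0, 9), (-8, 2)) = 10.6301
d((0, 9), (1, 8)) = 1.4142 <-- minimum
d((0, 9), (5, 1)) = 9.434
d((-8, 2), (1, 8)) = 10.8167
d((-8, 2), (5, 1)) = 13.0384
d((1, 8), (5, 1)) = 8.0623

Closest pair: (0, 9) and (1, 8) with distance 1.4142

The closest pair is (0, 9) and (1, 8) with Euclidean distance 1.4142. For 5 points, brute-force pairwise comparison is shown above. For large n, the divide-and-conquer algorithm (sort by x, recurse on halves, check the dividing strip) achieves O(n log n).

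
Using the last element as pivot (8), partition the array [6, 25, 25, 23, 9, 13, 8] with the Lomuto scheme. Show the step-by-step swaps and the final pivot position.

Lomuto partition with pivot = 8:

Initial array: [6, 25, 25, 23, 9, 13, 8]

arr[0]=6 <= 8: swap with position 0, array becomes [6, 25, 25, 23, 9, 13, 8]
arr[1]=25 > 8: no swap
arr[2]=25 > 8: no swap
arr[3]=23 > 8: no swap
arr[4]=9 > 8: no swap
arr[5]=13 > 8: no swap

Place pivot at position 1: [6, 8, 25, 23, 9, 13, 25]
Pivot position: 1

After partitioning with pivot 8, the array becomes [6, 8, 25, 23, 9, 13, 25]. The pivot is placed at index 1. All elements to the left of the pivot are <= 8, and all elements to the right are > 8.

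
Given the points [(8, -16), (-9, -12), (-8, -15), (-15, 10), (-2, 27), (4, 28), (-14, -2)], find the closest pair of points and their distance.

Computing all pairwise distances among 7 points:

d((8, -16), (-9, -12)) = 17.4642
d((8, -16), (-8, -15)) = 16.0312
d((8, -16), (-15, 10)) = 34.7131
d((8, -16), (-2, 27)) = 44.1475
d((8, -16), (4, 28)) = 44.1814
d((8, -16), (-14, -2)) = 26.0768
d((-9, -12), (-8, -15)) = 3.1623 <-- minimum
d((-9, -12), (-15, 10)) = 22.8035
d((-9, -12), (-2, 27)) = 39.6232
d((-9, -12), (4, 28)) = 42.0595
d((-9, -12), (-14, -2)) = 11.1803
d((-8, -15), (-15, 10)) = 25.9615
d((-8, -15), (-2, 27)) = 42.4264
d((-8, -15), (4, 28)) = 44.643
d((-8, -15), (-14, -2)) = 14.3178
d((-15, 10), (-2, 27)) = 21.4009
d((-15, 10), (4, 28)) = 26.1725
d((-15, 10), (-14, -2)) = 12.0416
d((-2, 27), (4, 28)) = 6.0828
d((-2, 27), (-14, -2)) = 31.3847
d((4, 28), (-14, -2)) = 34.9857

Closest pair: (-9, -12) and (-8, -15) with distance 3.1623

The closest pair is (-9, -12) and (-8, -15) with Euclidean distance 3.1623. For 7 points, brute-force pairwise comparison is shown above. For large n, the divide-and-conquer algorithm (sort by x, recurse on halves, check the dividing strip) achieves O(n log n).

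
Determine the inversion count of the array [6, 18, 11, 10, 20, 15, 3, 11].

Finding inversions in [6, 18, 11, 10, 20, 15, 3, 11]:

(0, 6): arr[0]=6 > arr[6]=3
(1, 2): arr[1]=18 > arr[2]=11
(1, 3): arr[1]=18 > arr[3]=10
(1, 5): arr[1]=18 > arr[5]=15
(1, 6): arr[1]=18 > arr[6]=3
(1, 7): arr[1]=18 > arr[7]=11
(2, 3): arr[2]=11 > arr[3]=10
(2, 6): arr[2]=11 > arr[6]=3
(3, 6): arr[3]=10 > arr[6]=3
(4, 5): arr[4]=20 > arr[5]=15
(4, 6): arr[4]=20 > arr[6]=3
(4, 7): arr[4]=20 > arr[7]=11
(5, 6): arr[5]=15 > arr[6]=3
(5, 7): arr[5]=15 > arr[7]=11

Total inversions: 14

The array has 14 inversion(s): (0,6), (1,2), (1,3), (1,5), (1,6), (1,7), (2,3), (2,6), (3,6), (4,5), (4,6), (4,7), (5,6), (5,7). Each pair (i,j) satisfies i < j and arr[i] > arr[j].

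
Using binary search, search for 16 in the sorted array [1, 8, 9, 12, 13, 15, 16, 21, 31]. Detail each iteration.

Binary search for 16 in [1, 8, 9, 12, 13, 15, 16, 21, 31]:

lo=0, hi=8, mid=4, arr[mid]=13 -> 13 < 16, search right half
lo=5, hi=8, mid=6, arr[mid]=16 -> Found target at index 6!

Binary search finds 16 at index 6 after 2 comparisons. The search repeatedly halves the search space by comparing with the middle element.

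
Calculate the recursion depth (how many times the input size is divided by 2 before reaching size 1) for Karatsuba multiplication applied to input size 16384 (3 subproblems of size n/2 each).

For divide and conquer with division factor 2:

Problem sizes at each level:
Level 0: 16384
Level 1: 8192
Level 2: 4096
Level 3: 2048
Level 4: 1024
Level 5: 512
Level 6: 256
Level 7: 128
Level 8: 64
Level 9: 32
Level 10: 16
Level 11: 8
Level 12: 4
Level 13: 2
Level 14: 1

The root is level 0 and the size-1 base case is level 14 (the tree spans levels 0 through 14, i.e. 15 levels counting the root), so the depth is the number of divisions: log_2(16384) = 14

The recursion tree depth is log_2(16384) = 14. At each level, the problem size is divided by 2, so it takes 14 divisions to reduce to a base case of size 1. The algorithm makes 3 recursive calls at each level.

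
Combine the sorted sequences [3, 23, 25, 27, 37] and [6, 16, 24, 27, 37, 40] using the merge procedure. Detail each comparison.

Merging process:

Compare 3 vs 6: take 3 from left. Merged: [3]
Compare 23 vs 6: take 6 from right. Merged: [3, 6]
Compare 23 vs 16: take 16 from right. Merged: [3, 6, 16]
Compare 23 vs 24: take 23 from left. Merged: [3, 6, 16, 23]
Compare 25 vs 24: take 24 from right. Merged: [3, 6, 16, 23, 24]
Compare 25 vs 27: take 25 from left. Merged: [3, 6, 16, 23, 24, 25]
Compare 27 vs 27: take 27 from left. Merged: [3, 6, 16, 23, 24, 25, 27]
Compare 37 vs 27: take 27 from right. Merged: [3, 6, 16, 23, 24, 25, 27, 27]
Compare 37 vs 37: take 37 from left. Merged: [3, 6, 16, 23, 24, 25, 27, 27, 37]
Append remaining from right: [37, 40]. Merged: [3, 6, 16, 23, 24, 25, 27, 27, 37, 37, 40]

Final merged array: [3, 6, 16, 23, 24, 25, 27, 27, 37, 37, 40]
Total comparisons: 9

The merged array is [3, 6, 16, 23, 24, 25, 27, 27, 37, 37, 40], requiring 9 comparisons. The merge step runs in O(n) time where n is the total number of elements.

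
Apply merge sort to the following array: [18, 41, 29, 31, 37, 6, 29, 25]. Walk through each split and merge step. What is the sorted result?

Merge sort trace:

Split: [18, 41, 29, 31, 37, 6, 29, 25] -> [18, 41, 29, 31] and [37, 6, 29, 25]
  Split: [18, 41, 29, 31] -> [18, 41] and [29, 31]
    Split: [18, 41] -> [18] and [41]
    Merge: [18] + [41] -> [18, 41]
    Split: [29, 31] -> [29] and [31]
    Merge: [29] + [31] -> [29, 31]
  Merge: [18, 41] + [29, 31] -> [18, 29, 31, 41]
  Split: [37, 6, 29, 25] -> [37, 6] and [29, 25]
    Split: [37, 6] -> [37] and [6]
    Merge: [37] + [6] -> [6, 37]
    Split: [29, 25] -> [29] and [25]
    Merge: [29] + [25] -> [25, 29]
  Merge: [6, 37] + [25, 29] -> [6, 25, 29, 37]
Merge: [18, 29, 31, 41] + [6, 25, 29, 37] -> [6, 18, 25, 29, 29, 31, 37, 41]

Final sorted array: [6, 18, 25, 29, 29, 31, 37, 41]

The merge sort proceeds by recursively splitting the array and merging sorted halves.
After all merges, the sorted array is [6, 18, 25, 29, 29, 31, 37, 41].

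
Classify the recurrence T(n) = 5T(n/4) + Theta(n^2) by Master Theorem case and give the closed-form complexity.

Master Theorem for T(n) = 5T(n/4) + O(n^2):

a = 5, b = 4, c = 2
log_b(a) = log_4(5) = 1.1610

Case 3: c = 2 > log_4(5) = 1.1610
T(n) = O(n^2) = O(n^2)

For T(n) = 5T(n/4) + O(n^2): log_4(5) = 1.1610. This is Case 3 of the Master Theorem (c > log_b(a), work dominated by root), giving O(n^2).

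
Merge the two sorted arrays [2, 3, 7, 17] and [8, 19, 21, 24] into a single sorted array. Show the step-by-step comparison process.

Merging process:

Compare 2 vs 8: take 2 from left. Merged: [2]
Compare 3 vs 8: take 3 from left. Merged: [2, 3]
Compare 7 vs 8: take 7 from left. Merged: [2, 3, 7]
Compare 17 vs 8: take 8 from right. Merged: [2, 3, 7, 8]
Compare 17 vs 19: take 17 from left. Merged: [2, 3, 7, 8, 17]
Append remaining from right: [19, 21, 24]. Merged: [2, 3, 7, 8, 17, 19, 21, 24]

Final merged array: [2, 3, 7, 8, 17, 19, 21, 24]
Total comparisons: 5

The merged array is [2, 3, 7, 8, 17, 19, 21, 24], requiring 5 comparisons. The merge step runs in O(n) time where n is the total number of elements.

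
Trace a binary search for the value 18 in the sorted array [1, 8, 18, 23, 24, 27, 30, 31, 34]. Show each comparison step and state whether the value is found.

Binary search for 18 in [1, 8, 18, 23, 24, 27, 30, 31, 34]:

lo=0, hi=8, mid=4, arr[mid]=24 -> 24 > 18, search left half
lo=0, hi=3, mid=1, arr[mid]=8 -> 8 < 18, search right half
lo=2, hi=3, mid=2, arr[mid]=18 -> Found target at index 2!

Binary search finds 18 at index 2 after 3 comparisons. The search repeatedly halves the search space by comparing with the middle element.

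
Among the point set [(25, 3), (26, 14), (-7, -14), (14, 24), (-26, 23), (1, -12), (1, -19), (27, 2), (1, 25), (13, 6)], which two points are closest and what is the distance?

Computing all pairwise distances among 10 points:

d((25, 3), (26, 14)) = 11.0454
d((25, 3), (-7, -14)) = 36.2353
d((25, 3), (14, 24)) = 23.7065
d((25, 3), (-26, 23)) = 54.7814
d((25, 3), (1, -12)) = 28.3019
d((25, 3), (1, -19)) = 32.5576
d((25, 3), (27, 2)) = 2.2361 <-- minimum
d((25, 3), (1, 25)) = 32.5576
d((25, 3), (13, 6)) = 12.3693
d((26, 14), (-7, -14)) = 43.2782
d((26, 14), (14, 24)) = 15.6205
d((26, 14), (-26, 23)) = 52.7731
d((26, 14), (1, -12)) = 36.0694
d((26, 14), (1, -19)) = 41.4005
d((26, 14), (27, 2)) = 12.0416
d((26, 14), (1, 25)) = 27.313
d((26, 14), (13, 6)) = 15.2643
d((-7, -14), (14, 24)) = 43.4166
d((-7, -14), (-26, 23)) = 41.5933
d((-7, -14), (1, -12)) = 8.2462
d((-7, -14), (1, -19)) = 9.434
d((-7, -14), (27, 2)) = 37.5766
d((-7, -14), (1, 25)) = 39.8121
d((-7, -14), (13, 6)) = 28.2843
d((14, 24), (-26, 23)) = 40.0125
d((14, 24), (1, -12)) = 38.2753
d((14, 24), (1, -19)) = 44.9222
d((14, 24), (27, 2)) = 25.5539
d((14, 24), (1, 25)) = 13.0384
d((14, 24), (13, 6)) = 18.0278
d((-26, 23), (1, -12)) = 44.2041
d((-26, 23), (1, -19)) = 49.93
d((-26, 23), (27, 2)) = 57.0088
d((-26, 23), (1, 25)) = 27.074
d((-26, 23), (13, 6)) = 42.5441
d((1, -12), (1, -19)) = 7.0
d((1, -12), (27, 2)) = 29.5296
d((1, -12), (1, 25)) = 37.0
d((1, -12), (13, 6)) = 21.6333
d((1, -19), (27, 2)) = 33.4215
d((1, -19), (1, 25)) = 44.0
d((1, -19), (13, 6)) = 27.7308
d((27, 2), (1, 25)) = 34.7131
d((27, 2), (13, 6)) = 14.5602
d((1, 25), (13, 6)) = 22.4722

Closest pair: (25, 3) and (27, 2) with distance 2.2361

The closest pair is (25, 3) and (27, 2) with Euclidean distance 2.2361. For 10 points, brute-force pairwise comparison is shown above. For large n, the divide-and-conquer algorithm (sort by x, recurse on halves, check the dividing strip) achieves O(n log n).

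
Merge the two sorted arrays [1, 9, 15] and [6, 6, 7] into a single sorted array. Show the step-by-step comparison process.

Merging process:

Compare 1 vs 6: take 1 from left. Merged: [1]
Compare 9 vs 6: take 6 from right. Merged: [1, 6]
Compare 9 vs 6: take 6 from right. Merged: [1, 6, 6]
Compare 9 vs 7: take 7 from right. Merged: [1, 6, 6, 7]
Append remaining from left: [9, 15]. Merged: [1, 6, 6, 7, 9, 15]

Final merged array: [1, 6, 6, 7, 9, 15]
Total comparisons: 4

The merged array is [1, 6, 6, 7, 9, 15], requiring 4 comparisons. The merge step runs in O(n) time where n is the total number of elements.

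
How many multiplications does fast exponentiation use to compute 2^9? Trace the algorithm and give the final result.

Computing 2^9 by squaring (build up from 2^1; each line after the first costs one multiplication):

2^1 = 2
2^2 = (2^1)^2 = 2^2 = 4
2^4 = (2^2)^2 = 4^2 = 16
2^8 = (2^4)^2 = 16^2 = 256
2^9 = 2 * 2^8 = 2 * 256 = 512

Result: 512
Multiplications needed: 4 (4 lines after 2^1)

2^9 = 512. Using exponentiation by squaring, this requires 4 multiplications. The key idea: if the exponent is even, square the half-power; if odd, multiply by the base once.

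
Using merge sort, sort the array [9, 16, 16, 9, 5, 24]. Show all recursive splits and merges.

Merge sort trace:

Split: [9, 16, 16, 9, 5, 24] -> [9, 16, 16] and [9, 5, 24]
  Split: [9, 16, 16] -> [9] and [16, 16]
    Split: [16, 16] -> [16] and [16]
    Merge: [16] + [16] -> [16, 16]
  Merge: [9] + [16, 16] -> [9, 16, 16]
  Split: [9, 5, 24] -> [9] and [5, 24]
    Split: [5, 24] -> [5] and [24]
    Merge: [5] + [24] -> [5, 24]
  Merge: [9] + [5, 24] -> [5, 9, 24]
Merge: [9, 16, 16] + [5, 9, 24] -> [5, 9, 9, 16, 16, 24]

Final sorted array: [5, 9, 9, 16, 16, 24]

The merge sort proceeds by recursively splitting the array and merging sorted halves.
After all merges, the sorted array is [5, 9, 9, 16, 16, 24].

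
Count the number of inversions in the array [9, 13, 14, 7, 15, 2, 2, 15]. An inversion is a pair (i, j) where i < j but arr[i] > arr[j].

Finding inversions in [9, 13, 14, 7, 15, 2, 2, 15]:

(0, 3): arr[0]=9 > arr[3]=7
(0, 5): arr[0]=9 > arr[5]=2
(0, 6): arr[0]=9 > arr[6]=2
(1, 3): arr[1]=13 > arr[3]=7
(1, 5): arr[1]=13 > arr[5]=2
(1, 6): arr[1]=13 > arr[6]=2
(2, 3): arr[2]=14 > arr[3]=7
(2, 5): arr[2]=14 > arr[5]=2
(2, 6): arr[2]=14 > arr[6]=2
(3, 5): arr[3]=7 > arr[5]=2
(3, 6): arr[3]=7 > arr[6]=2
(4, 5): arr[4]=15 > arr[5]=2
(4, 6): arr[4]=15 > arr[6]=2

Total inversions: 13

The array has 13 inversion(s): (0,3), (0,5), (0,6), (1,3), (1,5), (1,6), (2,3), (2,5), (2,6), (3,5), (3,6), (4,5), (4,6). Each pair (i,j) satisfies i < j and arr[i] > arr[j].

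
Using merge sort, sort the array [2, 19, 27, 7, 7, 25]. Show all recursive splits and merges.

Merge sort trace:

Split: [2, 19, 27, 7, 7, 25] -> [2, 19, 27] and [7, 7, 25]
  Split: [2, 19, 27] -> [2] and [19, 27]
    Split: [19, 27] -> [19] and [27]
    Merge: [19] + [27] -> [19, 27]
  Merge: [2] + [19, 27] -> [2, 19, 27]
  Split: [7, 7, 25] -> [7] and [7, 25]
    Split: [7, 25] -> [7] and [25]
    Merge: [7] + [25] -> [7, 25]
  Merge: [7] + [7, 25] -> [7, 7, 25]
Merge: [2, 19, 27] + [7, 7, 25] -> [2, 7, 7, 19, 25, 27]

Final sorted array: [2, 7, 7, 19, 25, 27]

The merge sort proceeds by recursively splitting the array and merging sorted halves.
After all merges, the sorted array is [2, 7, 7, 19, 25, 27].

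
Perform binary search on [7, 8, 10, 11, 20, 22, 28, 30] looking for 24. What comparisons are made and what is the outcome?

Binary search for 24 in [7, 8, 10, 11, 20, 22, 28, 30]:

lo=0, hi=7, mid=3, arr[mid]=11 -> 11 < 24, search right half
lo=4, hi=7, mid=5, arr[mid]=22 -> 22 < 24, search right half
lo=6, hi=7, mid=6, arr[mid]=28 -> 28 > 24, search left half
lo=6 > hi=5, target 24 not found

Binary search determines that 24 is not in the array after 3 comparisons. The search space was exhausted without finding the target.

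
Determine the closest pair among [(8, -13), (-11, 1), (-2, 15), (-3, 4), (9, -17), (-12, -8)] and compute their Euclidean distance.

Computing all pairwise distances among 6 points:

d((8, -13), (-11, 1)) = 23.6008
d((8, -13), (-2, 15)) = 29.7321
d((8, -13), (-3, 4)) = 20.2485
d((8, -13), (9, -17)) = 4.1231 <-- minimum
d((8, -13), (-12, -8)) = 20.6155
d((-11, 1), (-2, 15)) = 16.6433
d((-11, 1), (-3, 4)) = 8.544
d((-11, 1), (9, -17)) = 26.9072
d((-11, 1), (-12, -8)) = 9.0554
d((-2, 15), (-3, 4)) = 11.0454
d((-2, 15), (9, -17)) = 33.8378
d((-2, 15), (-12, -8)) = 25.0799
d((-3, 4), (9, -17)) = 24.1868
d((-3, 4), (-12, -8)) = 15.0
d((9, -17), (-12, -8)) = 22.8473

Closest pair: (8, -13) and (9, -17) with distance 4.1231

The closest pair is (8, -13) and (9, -17) with Euclidean distance 4.1231. For 6 points, brute-force pairwise comparison is shown above. For large n, the divide-and-conquer algorithm (sort by x, recurse on halves, check the dividing strip) achieves O(n log n).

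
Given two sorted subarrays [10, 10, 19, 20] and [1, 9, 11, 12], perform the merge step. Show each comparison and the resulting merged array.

Merging process:

Compare 10 vs 1: take 1 from right. Merged: [1]
Compare 10 vs 9: take 9 from right. Merged: [1, 9]
Compare 10 vs 11: take 10 from left. Merged: [1, 9, 10]
Compare 10 vs 11: take 10 from left. Merged: [1, 9, 10, 10]
Compare 19 vs 11: take 11 from right. Merged: [1, 9, 10, 10, 11]
Compare 19 vs 12: take 12 from right. Merged: [1, 9, 10, 10, 11, 12]
Append remaining from left: [19, 20]. Merged: [1, 9, 10, 10, 11, 12, 19, 20]

Final merged array: [1, 9, 10, 10, 11, 12, 19, 20]
Total comparisons: 6

The merged array is [1, 9, 10, 10, 11, 12, 19, 20], requiring 6 comparisons. The merge step runs in O(n) time where n is the total number of elements.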